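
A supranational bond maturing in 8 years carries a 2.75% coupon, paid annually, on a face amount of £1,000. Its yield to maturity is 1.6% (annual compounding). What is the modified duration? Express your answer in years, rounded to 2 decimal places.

7.21 years

Periodic yield y = 0.016. First find Macaulay duration:
  t   CF        PV=CF/(1+0.016)^t    t·PV
  1        27.50        27.0669        27.0669
  2        27.50        26.6407        53.2814
  3        27.50        26.2211        78.6634
  4        27.50        25.8082       103.2328
  5        27.50        25.4018       127.0089
  6        27.50        25.0018       150.0105
  7        27.50        24.6080       172.2562
  8     1,027.50       904.9658     7,239.7264
  Σ                  1,085.7143     7,951.2465
P = 1,085.7143; Macaulay duration = 7,951.2465 / 1,085.7143 = 7.32352 years.
Modified duration = D_Mac / (1 + y) = 7.32352 / 1.016 = 7.20819 years.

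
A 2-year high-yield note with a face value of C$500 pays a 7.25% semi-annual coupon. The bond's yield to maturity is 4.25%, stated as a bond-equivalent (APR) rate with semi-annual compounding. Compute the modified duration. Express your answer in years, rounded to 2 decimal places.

1.86 years

Periodic yield y = 0.02125. First find Macaulay duration:
  t   CF        PV=CF/(1+0.02125)^t    t·PV
  1       18.125        17.7479        17.7479
  2       18.125        17.3786        34.7571
  3       18.125        17.0170        51.0509
  4      518.125       476.3282     1,905.3127
  Σ                    528.4715     2,008.8685
P = 528.4715; Macaulay duration = 2,008.8685 / 528.4715 = 3.80128 half-year periods = 1.90064 years.
Modified duration = D_Mac / (1 + y) = 1.90064 / 1.02125 = 1.86109 years.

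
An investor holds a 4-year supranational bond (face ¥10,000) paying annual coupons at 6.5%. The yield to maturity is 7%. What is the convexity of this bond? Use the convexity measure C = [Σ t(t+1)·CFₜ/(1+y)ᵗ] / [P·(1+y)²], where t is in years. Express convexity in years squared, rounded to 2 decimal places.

15.41

With y = 0.07:
  t   CF        PV=CF/(1+0.07)^t    t·PV        t(t+1)·PV
  1       650.00       607.4766       607.4766       1,214.9533
  2       650.00       567.7352     1,135.4703       3,406.4110
  3       650.00       530.5936     1,591.7809       6,367.1234
  4    10,650.00     8,124.8340    32,499.3360     162,496.6802
  Σ                  9,830.6394    35,834.0639     173,485.1679
P = 9,830.6394.
Convexity = Σ t(t+1)·PV / [P·(1+y)²] = 173,485.1679 / (9,830.6394 × 1.144900) = 15.41392.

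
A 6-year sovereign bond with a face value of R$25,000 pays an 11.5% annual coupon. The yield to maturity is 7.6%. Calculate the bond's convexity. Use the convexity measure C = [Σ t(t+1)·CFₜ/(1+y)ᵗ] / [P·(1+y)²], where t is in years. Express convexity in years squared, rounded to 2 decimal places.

26.44

With y = 0.076:
  t   CF        PV=CF/(1+0.076)^t    t·PV        t(t+1)·PV
  1     2,875.00     2,671.9331     2,671.9331       5,343.8662
  2     2,875.00     2,483.2092     4,966.4184      14,899.2551
  3     2,875.00     2,307.8152     6,923.4457      27,693.7828
  4     2,875.00     2,144.8097     8,579.2388      42,896.1939
  5     2,875.00     1,993.3176     9,966.5878      59,799.5268
  6    27,875.00    17,961.4440   107,768.6639     754,380.6471
  Σ                 29,562.5287   140,876.2876     905,013.2718
P = 29,562.5287.
Convexity = Σ t(t+1)·PV / [P·(1+y)²] = 905,013.2718 / (29,562.5287 × 1.157776) = 26.44167.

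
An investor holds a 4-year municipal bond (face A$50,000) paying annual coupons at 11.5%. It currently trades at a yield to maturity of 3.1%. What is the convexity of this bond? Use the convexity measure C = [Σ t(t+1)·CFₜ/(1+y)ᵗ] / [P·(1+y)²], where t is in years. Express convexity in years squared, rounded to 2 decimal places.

15.69

With y = 0.031:
  t   CF        PV=CF/(1+0.031)^t    t·PV        t(t+1)·PV
  1     5,750.00     5,577.1096     5,577.1096      11,154.2192
  2     5,750.00     5,409.4177    10,818.8353      32,456.5059
  3     5,750.00     5,246.7679    15,740.3036      62,961.2142
  4    55,750.00    49,341.2572   197,365.0286     986,825.1431
  Σ                 65,574.5523   229,501.2771   1,093,397.0825
P = 65,574.5523.
Convexity = Σ t(t+1)·PV / [P·(1+y)²] = 1,093,397.0825 / (65,574.5523 × 1.062961) = 15.68647.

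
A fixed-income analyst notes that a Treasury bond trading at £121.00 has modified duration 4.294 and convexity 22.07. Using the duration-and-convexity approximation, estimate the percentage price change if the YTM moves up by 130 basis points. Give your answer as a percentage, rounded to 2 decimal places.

Duration effect: -D_mod·Δy = -4.294 × (+0.013) = -0.055822
Convexity effect: ½·C·(Δy)² = 0.5 × 22.07 × (0.013)² = +0.001864915
ΔP/P ≈ -0.055822 + 0.001864915 = -0.053957085
= -5.3957085%.

-5.40%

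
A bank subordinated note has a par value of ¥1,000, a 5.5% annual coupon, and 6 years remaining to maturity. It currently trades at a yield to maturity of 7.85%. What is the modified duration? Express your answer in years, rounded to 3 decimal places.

4.840 years

Periodic yield y = 0.0785. First find Macaulay duration:
  t   CF        PV=CF/(1+0.0785)^t    t·PV
  1        55.00        50.9968        50.9968
  2        55.00        47.2849        94.5698
  3        55.00        43.8432       131.5296
  4        55.00        40.6520       162.6081
  5        55.00        37.6931       188.4655
  6     1,055.00       670.3962     4,022.3774
  Σ                    890.8662     4,650.5471
P = 890.8662; Macaulay duration = 4,650.5471 / 890.8662 = 5.22025 years.
Modified duration = D_Mac / (1 + y) = 5.22025 / 1.0785 = 4.84029 years.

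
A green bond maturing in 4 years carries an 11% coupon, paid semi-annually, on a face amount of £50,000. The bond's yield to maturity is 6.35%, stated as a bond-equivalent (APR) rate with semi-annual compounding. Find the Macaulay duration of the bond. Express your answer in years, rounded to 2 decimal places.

3.40 years

Periodic yield y = 0.03175. Discount each cash flow and weight by its period:
  t   CF        PV=CF/(1+0.03175)^t    t·PV
  1     2,750.00     2,665.3744     2,665.3744
  2     2,750.00     2,583.3529     5,166.7058
  3     2,750.00     2,503.8555     7,511.5665
  4     2,750.00     2,426.8045     9,707.2178
  5     2,750.00     2,352.1245    11,760.6225
  6     2,750.00     2,279.7427    13,678.4560
  7     2,750.00     2,209.5882    15,467.1177
  8    52,750.00    41,079.6414   328,637.1310
  Σ                 58,100.4840   394,594.1918
Price P = Σ PV = 58,100.4840.
Macaulay duration = Σ(t·PV) / P = 394,594.1918 / 58,100.4840 = 6.79158 half-year periods.
In years: 6.79158 / 2 = 3.39579 years.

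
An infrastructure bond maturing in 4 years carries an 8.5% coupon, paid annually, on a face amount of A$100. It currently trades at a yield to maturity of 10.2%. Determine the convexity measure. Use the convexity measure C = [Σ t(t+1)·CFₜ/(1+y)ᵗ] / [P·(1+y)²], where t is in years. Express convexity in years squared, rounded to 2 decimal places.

With y = 0.102:
  t   CF        PV=CF/(1+0.102)^t    t·PV        t(t+1)·PV
  1         8.50         7.7132         7.7132          15.4265
  2         8.50         6.9993        13.9986          41.9959
  3         8.50         6.3515        19.0544          76.2176
  4       108.50        73.5704       294.2818       1,471.4088
  Σ                     94.6345       335.0481       1,605.0488
P = 94.6345.
Convexity = Σ t(t+1)·PV / [P·(1+y)²] = 1,605.0488 / (94.6345 × 1.214404) = 13.96612.

13.97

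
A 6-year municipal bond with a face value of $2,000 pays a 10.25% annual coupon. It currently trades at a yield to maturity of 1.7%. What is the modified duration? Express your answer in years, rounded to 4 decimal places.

Periodic yield y = 0.017. First find Macaulay duration:
  t   CF        PV=CF/(1+0.017)^t    t·PV
  1       205.00       201.5733       201.5733
  2       205.00       198.2038       396.4076
  3       205.00       194.8906       584.6719
  4       205.00       191.6329       766.5316
  5       205.00       188.4296       942.1479
  6     2,205.00     1,992.8879    11,957.3276
  Σ                  2,967.6181    14,848.6598
P = 2,967.6181; Macaulay duration = 14,848.6598 / 2,967.6181 = 5.00356 years.
Modified duration = D_Mac / (1 + y) = 5.00356 / 1.017 = 4.91992 years.

4.9199 years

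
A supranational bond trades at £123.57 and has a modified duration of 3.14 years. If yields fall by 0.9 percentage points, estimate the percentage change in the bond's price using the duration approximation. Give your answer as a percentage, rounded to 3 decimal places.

+2.826%

Duration approximation: ΔP/P ≈ -D_mod · Δy = -3.14 × (-0.009) = +0.028260.
As a percentage: +2.8260%.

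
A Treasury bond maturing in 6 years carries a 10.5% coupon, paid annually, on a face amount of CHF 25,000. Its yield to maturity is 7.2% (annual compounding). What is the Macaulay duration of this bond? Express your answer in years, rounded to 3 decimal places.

Periodic yield y = 0.072. Discount each cash flow and weight by its year:
  t   CF        PV=CF/(1+0.072)^t    t·PV
  1     2,625.00     2,448.6940     2,448.6940
  2     2,625.00     2,284.2295     4,568.4590
  3     2,625.00     2,130.8111     6,392.4333
  4     2,625.00     1,987.6969     7,950.7877
  5     2,625.00     1,854.1949     9,270.9745
  6    27,625.00    18,202.6062   109,215.6375
  Σ                 28,908.2327   139,846.9860
Price P = Σ PV = 28,908.2327.
Macaulay duration = Σ(t·PV) / P = 139,846.9860 / 28,908.2327 = 4.83762 years.

4.838 years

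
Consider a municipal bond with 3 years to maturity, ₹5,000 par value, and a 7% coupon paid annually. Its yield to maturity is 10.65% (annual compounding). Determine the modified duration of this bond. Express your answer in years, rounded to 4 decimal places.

2.5289 years

Periodic yield y = 0.1065. First find Macaulay duration:
  t   CF        PV=CF/(1+0.1065)^t    t·PV
  1       350.00       316.3127       316.3127
  2       350.00       285.8678       571.7356
  3     5,350.00     3,949.1127    11,847.3381
  Σ                  4,551.2932    12,735.3863
P = 4,551.2932; Macaulay duration = 12,735.3863 / 4,551.2932 = 2.79819 years.
Modified duration = D_Mac / (1 + y) = 2.79819 / 1.1065 = 2.52887 years.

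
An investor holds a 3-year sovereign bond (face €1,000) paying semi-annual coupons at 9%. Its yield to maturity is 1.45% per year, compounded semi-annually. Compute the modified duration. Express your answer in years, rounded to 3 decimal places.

Periodic yield y = 0.00725. First find Macaulay duration:
  t   CF        PV=CF/(1+0.00725)^t    t·PV
  1        45.00        44.6761        44.6761
  2        45.00        44.3545        88.7091
  3        45.00        44.0353       132.1058
  4        45.00        43.7183       174.8733
  5        45.00        43.4036       217.0182
  6     1,045.00     1,000.6740     6,004.0443
  Σ                  1,220.8619     6,661.4267
P = 1,220.8619; Macaulay duration = 6,661.4267 / 1,220.8619 = 5.45633 half-year periods = 2.72817 years.
Modified duration = D_Mac / (1 + y) = 2.72817 / 1.00725 = 2.70853 years.

2.709 years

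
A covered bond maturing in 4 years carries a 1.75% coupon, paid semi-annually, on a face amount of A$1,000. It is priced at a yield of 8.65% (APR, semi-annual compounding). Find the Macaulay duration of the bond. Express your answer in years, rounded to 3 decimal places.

3.860 years

Periodic yield y = 0.04325. Discount each cash flow and weight by its period:
  t   CF        PV=CF/(1+0.04325)^t    t·PV
  1         8.75         8.3873         8.3873
  2         8.75         8.0395        16.0791
  3         8.75         7.7062        23.1187
  4         8.75         7.3868        29.5471
  5         8.75         7.0805        35.4027
  6         8.75         6.7870        40.7220
  7         8.75         6.5056        45.5394
  8     1,008.75       718.9131     5,751.3048
  Σ                    770.8061     5,950.1011
Price P = Σ PV = 770.8061.
Macaulay duration = Σ(t·PV) / P = 5,950.1011 / 770.8061 = 7.71932 half-year periods.
In years: 7.71932 / 2 = 3.85966 years.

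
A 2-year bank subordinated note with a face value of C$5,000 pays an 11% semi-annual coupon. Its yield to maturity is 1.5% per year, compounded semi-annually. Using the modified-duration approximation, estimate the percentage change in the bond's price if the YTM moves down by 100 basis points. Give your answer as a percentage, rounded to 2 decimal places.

+1.85%

Periodic yield y = 0.0075. Modified duration first:
  t   CF        PV=CF/(1+0.0075)^t    t·PV
  1       275.00       272.9529       272.9529
  2       275.00       270.9209       541.8419
  3       275.00       268.9042       806.7125
  4     5,275.00     5,119.6733    20,478.6930
  Σ                  5,932.4512    22,100.2003
P = 5,932.4512; D_Mac = 3.72531 half-year periods = 1.86265 yrs; D_mod = 1.86265/(1+0.0075) = 1.84879 yrs.
ΔP/P ≈ -D_mod · Δy = -1.84879 × (-0.01) = +0.018488 = +1.8488%.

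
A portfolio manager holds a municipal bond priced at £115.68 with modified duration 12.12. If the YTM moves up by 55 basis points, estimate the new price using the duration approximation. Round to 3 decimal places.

£107.969

Duration approximation: ΔP/P ≈ -D_mod · Δy = -12.12 × (+0.0055) = -0.066660.
New price ≈ 115.68 × (1 - 0.066660) = 107.9687712.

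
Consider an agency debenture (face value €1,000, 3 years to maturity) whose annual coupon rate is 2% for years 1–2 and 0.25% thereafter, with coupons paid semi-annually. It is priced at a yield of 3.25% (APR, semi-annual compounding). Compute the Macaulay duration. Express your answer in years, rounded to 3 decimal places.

2.928 years

Periodic yield y = 0.01625. Discount each cash flow and weight by its period:
  t   CF        PV=CF/(1+0.01625)^t    t·PV
  1        10.00         9.8401         9.8401
  2        10.00         9.6828        19.3655
  3        10.00         9.5279        28.5838
  4        10.00         9.3756        37.5023
  5         1.25         1.1532         5.7660
  6     1,001.25       908.9483     5,453.6897
  Σ                    948.5278     5,554.7474
Price P = Σ PV = 948.5278.
Macaulay duration = Σ(t·PV) / P = 5,554.7474 / 948.5278 = 5.85618 half-year periods.
In years: 5.85618 / 2 = 2.92809 years.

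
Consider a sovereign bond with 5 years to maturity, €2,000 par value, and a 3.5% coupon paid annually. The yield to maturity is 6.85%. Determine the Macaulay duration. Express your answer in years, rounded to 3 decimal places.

Periodic yield y = 0.0685. Discount each cash flow and weight by its year:
  t   CF        PV=CF/(1+0.0685)^t    t·PV
  1        70.00        65.5124        65.5124
  2        70.00        61.3125       122.6250
  3        70.00        57.3818       172.1455
  4        70.00        53.7032       214.8127
  5     2,070.00     1,486.2700     7,431.3500
  Σ                  1,724.1799     8,006.4456
Price P = Σ PV = 1,724.1799.
Macaulay duration = Σ(t·PV) / P = 8,006.4456 / 1,724.1799 = 4.64363 years.

4.644 years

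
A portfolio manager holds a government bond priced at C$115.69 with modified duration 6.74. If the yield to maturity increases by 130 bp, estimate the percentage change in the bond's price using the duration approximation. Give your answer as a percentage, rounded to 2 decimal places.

-8.76%

Duration approximation: ΔP/P ≈ -D_mod · Δy = -6.74 × (+0.013) = -0.087620.
As a percentage: -8.7620%.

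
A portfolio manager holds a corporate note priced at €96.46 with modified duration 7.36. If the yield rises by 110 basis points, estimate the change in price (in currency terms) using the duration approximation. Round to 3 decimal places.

-€7.809

Duration approximation: ΔP/P ≈ -D_mod · Δy = -7.36 × (+0.011) = -0.080960.
ΔP ≈ 96.46 × (-0.080960) = -7.8094016.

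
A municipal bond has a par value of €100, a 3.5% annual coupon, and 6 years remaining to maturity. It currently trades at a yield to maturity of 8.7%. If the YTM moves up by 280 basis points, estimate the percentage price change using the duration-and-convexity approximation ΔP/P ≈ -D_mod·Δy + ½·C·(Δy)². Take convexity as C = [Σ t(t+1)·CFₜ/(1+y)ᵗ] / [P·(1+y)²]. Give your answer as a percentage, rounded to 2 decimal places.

-12.77%

With y = 0.087:
  t   CF        PV=CF/(1+0.087)^t    t·PV        t(t+1)·PV
  1         3.50         3.2199         3.2199           6.4397
  2         3.50         2.9622         5.9243          17.7730
  3         3.50         2.7251         8.1752          32.7010
  4         3.50         2.5070        10.0279          50.1395
  5         3.50         2.3063        11.5316          69.1897
  6       103.50        62.7427       376.4561       2,635.1927
  Σ                     76.4631       415.3351       2,811.4356
P = 76.4631; D_Mac = 5.43184 yrs; D_mod = 4.99709 yrs; C = 31.11839.
Duration effect: -4.99709 × (+0.028) = -0.139919
Convexity effect: 0.5 × 31.11839 × (0.028)² = +0.0121984
ΔP/P ≈ -0.139919 + 0.0121984 = -0.127720 = -12.7720%.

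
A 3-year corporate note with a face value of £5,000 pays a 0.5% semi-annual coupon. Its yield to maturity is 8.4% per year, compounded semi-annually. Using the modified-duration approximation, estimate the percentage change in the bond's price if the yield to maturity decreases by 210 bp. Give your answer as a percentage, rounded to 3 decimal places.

Periodic yield y = 0.042. Modified duration first:
  t   CF        PV=CF/(1+0.042)^t    t·PV
  1        12.50        11.9962        11.9962
  2        12.50        11.5126        23.0253
  3        12.50        11.0486        33.1458
  4        12.50        10.6033        42.4130
  5        12.50        10.1759        50.8793
  6     5,012.50     3,916.0486    23,496.2915
  Σ                  3,971.3851    23,657.7511
P = 3,971.3851; D_Mac = 5.95705 half-year periods = 2.97853 yrs; D_mod = 2.97853/(1+0.042) = 2.85847 yrs.
ΔP/P ≈ -D_mod · Δy = -2.85847 × (-0.021) = +0.060028 = +6.0028%.

+6.003%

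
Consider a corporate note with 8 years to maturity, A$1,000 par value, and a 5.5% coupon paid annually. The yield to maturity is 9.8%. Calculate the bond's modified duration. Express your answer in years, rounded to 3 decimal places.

Periodic yield y = 0.098. First find Macaulay duration:
  t   CF        PV=CF/(1+0.098)^t    t·PV
  1        55.00        50.0911        50.0911
  2        55.00        45.6203        91.2406
  3        55.00        41.5485       124.6456
  4        55.00        37.8402       151.3608
  5        55.00        34.4628       172.3142
  6        55.00        31.3869       188.3215
  7        55.00        28.5855       200.0987
  8     1,055.00       499.3830     3,995.0639
  Σ                    768.9184     4,973.1363
P = 768.9184; Macaulay duration = 4,973.1363 / 768.9184 = 6.46770 years.
Modified duration = D_Mac / (1 + y) = 6.46770 / 1.098 = 5.89044 years.

5.890 years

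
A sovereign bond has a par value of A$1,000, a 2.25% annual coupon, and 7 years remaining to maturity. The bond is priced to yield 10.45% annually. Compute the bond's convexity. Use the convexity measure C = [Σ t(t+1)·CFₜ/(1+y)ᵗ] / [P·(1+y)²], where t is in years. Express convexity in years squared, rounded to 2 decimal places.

40.73

With y = 0.1045:
  t   CF        PV=CF/(1+0.1045)^t    t·PV        t(t+1)·PV
  1        22.50        20.3712        20.3712          40.7424
  2        22.50        18.4438        36.8877         110.6630
  3        22.50        16.6988        50.0964         200.3856
  4        22.50        15.1189        60.4755         302.3776
  5        22.50        13.6884        68.4422         410.6532
  6        22.50        12.3933        74.3600         520.5201
  7     1,022.50       509.9214     3,569.4501      28,555.6008
  Σ                    606.6359     3,880.0831      30,140.9427
P = 606.6359.
Convexity = Σ t(t+1)·PV / [P·(1+y)²] = 30,140.9427 / (606.6359 × 1.219920) = 40.72839.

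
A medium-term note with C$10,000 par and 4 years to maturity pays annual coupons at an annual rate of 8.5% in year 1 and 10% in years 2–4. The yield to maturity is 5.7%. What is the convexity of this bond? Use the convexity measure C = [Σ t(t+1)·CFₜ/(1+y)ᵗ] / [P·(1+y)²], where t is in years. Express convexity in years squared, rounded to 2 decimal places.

With y = 0.057:
  t   CF        PV=CF/(1+0.057)^t    t·PV        t(t+1)·PV
  1       850.00       804.1627       804.1627       1,608.3254
  2     1,000.00       895.0556     1,790.1112       5,370.3337
  3     1,000.00       846.7887     2,540.3660      10,161.4640
  4    11,000.00     8,812.3703    35,249.4810     176,247.4051
  Σ                 11,358.3773    40,384.1210     193,387.5283
P = 11,358.3773.
Convexity = Σ t(t+1)·PV / [P·(1+y)²] = 193,387.5283 / (11,358.3773 × 1.117249) = 15.23920.

15.24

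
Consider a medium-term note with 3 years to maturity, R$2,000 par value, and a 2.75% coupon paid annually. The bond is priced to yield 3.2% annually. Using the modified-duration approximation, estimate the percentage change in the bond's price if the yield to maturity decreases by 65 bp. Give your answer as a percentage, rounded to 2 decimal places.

Periodic yield y = 0.032. Modified duration first:
  t   CF        PV=CF/(1+0.032)^t    t·PV
  1        55.00        53.2946        53.2946
  2        55.00        51.6420       103.2841
  3     2,055.00     1,869.7035     5,609.1104
  Σ                  1,974.6401     5,765.6890
P = 1,974.6401; D_Mac = 2.91987 yrs; D_mod = 2.91987/(1+0.032) = 2.82933 yrs.
ΔP/P ≈ -D_mod · Δy = -2.82933 × (-0.0065) = +0.018391 = +1.8391%.

+1.84%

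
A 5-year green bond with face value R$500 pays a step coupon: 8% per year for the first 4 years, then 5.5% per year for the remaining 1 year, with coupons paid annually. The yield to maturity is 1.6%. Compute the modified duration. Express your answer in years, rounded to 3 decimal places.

Periodic yield y = 0.016. First find Macaulay duration:
  t   CF        PV=CF/(1+0.016)^t    t·PV
  1        40.00        39.3701        39.3701
  2        40.00        38.7501        77.5002
  3        40.00        38.1398       114.4195
  4        40.00        37.5392       150.1569
  5       527.50       487.2523     2,436.2616
  Σ                    641.0515     2,817.7083
P = 641.0515; Macaulay duration = 2,817.7083 / 641.0515 = 4.39545 years.
Modified duration = D_Mac / (1 + y) = 4.39545 / 1.016 = 4.32623 years.

4.326 years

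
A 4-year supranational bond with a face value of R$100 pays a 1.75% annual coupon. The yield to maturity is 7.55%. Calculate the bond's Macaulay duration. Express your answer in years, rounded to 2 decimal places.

Periodic yield y = 0.0755. Discount each cash flow and weight by its year:
  t   CF        PV=CF/(1+0.0755)^t    t·PV
  1         1.75         1.6272         1.6272
  2         1.75         1.5129         3.0258
  3         1.75         1.4067         4.2202
  4       101.75        76.0489       304.1955
  Σ                     80.5957       313.0686
Price P = Σ PV = 80.5957.
Macaulay duration = Σ(t·PV) / P = 313.0686 / 80.5957 = 3.88444 years.

3.88 years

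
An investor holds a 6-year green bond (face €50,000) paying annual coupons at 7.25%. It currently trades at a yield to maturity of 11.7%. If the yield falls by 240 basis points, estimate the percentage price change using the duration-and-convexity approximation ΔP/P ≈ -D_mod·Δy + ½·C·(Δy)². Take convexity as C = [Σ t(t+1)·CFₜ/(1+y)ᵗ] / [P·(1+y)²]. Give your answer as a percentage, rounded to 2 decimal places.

With y = 0.117:
  t   CF        PV=CF/(1+0.117)^t    t·PV        t(t+1)·PV
  1     3,625.00     3,245.2999     3,245.2999       6,490.5998
  2     3,625.00     2,905.3715     5,810.7429      17,432.2287
  3     3,625.00     2,601.0487     7,803.1462      31,212.5850
  4     3,625.00     2,328.6023     9,314.4091      46,572.0456
  5     3,625.00     2,084.6932    10,423.4659      62,540.7954
  6    53,625.00    27,608.8468   165,653.0807   1,159,571.5646
  Σ                 40,773.8623   202,250.1447   1,323,819.8191
P = 40,773.8623; D_Mac = 4.96029 yrs; D_mod = 4.44072 yrs; C = 26.02200.
Duration effect: -4.44072 × (-0.024) = +0.106577
Convexity effect: 0.5 × 26.02200 × (-0.024)² = +0.0074943
ΔP/P ≈ +0.106577 + 0.0074943 = +0.114072 = +11.4072%.

+11.41%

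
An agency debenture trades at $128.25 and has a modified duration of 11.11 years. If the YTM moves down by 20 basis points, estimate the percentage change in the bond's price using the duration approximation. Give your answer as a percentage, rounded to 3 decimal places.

Duration approximation: ΔP/P ≈ -D_mod · Δy = -11.11 × (-0.002) = +0.022220.
As a percentage: +2.2220%.

+2.222%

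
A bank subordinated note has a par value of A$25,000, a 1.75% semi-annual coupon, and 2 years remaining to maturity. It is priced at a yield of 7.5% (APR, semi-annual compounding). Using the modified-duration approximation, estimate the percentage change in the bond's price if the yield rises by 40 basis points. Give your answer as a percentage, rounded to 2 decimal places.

-0.76%

Periodic yield y = 0.0375. Modified duration first:
  t   CF        PV=CF/(1+0.0375)^t    t·PV
  1       218.75       210.8434       210.8434
  2       218.75       203.2225       406.4451
  3       218.75       195.8771       587.6314
  4    25,218.75    21,765.6246    87,062.4985
  Σ                 22,375.5677    88,267.4183
P = 22,375.5677; D_Mac = 3.94481 half-year periods = 1.97241 yrs; D_mod = 1.97241/(1+0.0375) = 1.90111 yrs.
ΔP/P ≈ -D_mod · Δy = -1.90111 × (+0.004) = -0.007604 = -0.7604%.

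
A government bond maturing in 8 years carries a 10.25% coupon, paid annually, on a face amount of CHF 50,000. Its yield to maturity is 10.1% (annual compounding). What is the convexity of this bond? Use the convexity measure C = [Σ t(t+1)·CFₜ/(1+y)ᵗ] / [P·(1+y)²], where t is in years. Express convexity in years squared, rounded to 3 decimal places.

38.480

With y = 0.101:
  t   CF        PV=CF/(1+0.101)^t    t·PV        t(t+1)·PV
  1     5,125.00     4,654.8592     4,654.8592       9,309.7184
  2     5,125.00     4,227.8467     8,455.6934      25,367.0802
  3     5,125.00     3,840.0061    11,520.0183      46,080.0730
  4     5,125.00     3,487.7439    13,950.9758      69,754.8790
  5     5,125.00     3,167.7965    15,838.9825      95,033.8951
  6     5,125.00     2,877.1994    17,263.1962     120,842.3734
  7     5,125.00     2,613.2601    18,292.8207     146,342.5654
  8    55,125.00    25,529.9551   204,239.6407   1,838,156.7659
  Σ                 50,398.6670   294,216.1867   2,350,887.3504
P = 50,398.6670.
Convexity = Σ t(t+1)·PV / [P·(1+y)²] = 2,350,887.3504 / (50,398.6670 × 1.212201) = 38.48027.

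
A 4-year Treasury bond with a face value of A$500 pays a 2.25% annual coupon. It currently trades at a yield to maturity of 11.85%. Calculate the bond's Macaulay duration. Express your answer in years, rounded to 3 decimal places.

3.841 years

Periodic yield y = 0.1185. Discount each cash flow and weight by its year:
  t   CF        PV=CF/(1+0.1185)^t    t·PV
  1        11.25        10.0581        10.0581
  2        11.25         8.9925        17.9850
  3        11.25         8.0398        24.1194
  4       511.25       326.6550     1,306.6202
  Σ                    353.7454     1,358.7827
Price P = Σ PV = 353.7454.
Macaulay duration = Σ(t·PV) / P = 1,358.7827 / 353.7454 = 3.84113 years.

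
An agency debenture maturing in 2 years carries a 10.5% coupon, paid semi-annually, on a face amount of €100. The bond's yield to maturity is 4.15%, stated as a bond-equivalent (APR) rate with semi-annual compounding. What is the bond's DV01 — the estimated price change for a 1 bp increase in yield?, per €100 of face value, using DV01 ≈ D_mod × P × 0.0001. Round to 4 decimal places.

Periodic yield y = 0.02075.
  t   CF        PV=CF/(1+0.02075)^t    t·PV
  1         5.25         5.1433         5.1433
  2         5.25         5.0387        10.0774
  3         5.25         4.9363        14.8089
  4       105.25        96.9493       387.7971
  Σ                    112.0676       417.8267
P = 112.0676; D_Mac = 3.72835 half-year periods = 1.86417 yrs; D_mod = 1.82628 yrs.
DV01 ≈ 1.82628 × 112.0676 × 0.0001 = 0.020467.

€0.0205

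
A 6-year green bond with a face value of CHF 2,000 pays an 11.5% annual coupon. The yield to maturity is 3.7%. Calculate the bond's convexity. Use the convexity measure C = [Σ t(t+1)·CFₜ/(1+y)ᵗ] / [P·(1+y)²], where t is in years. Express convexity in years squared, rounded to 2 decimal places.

29.37

With y = 0.037:
  t   CF        PV=CF/(1+0.037)^t    t·PV        t(t+1)·PV
  1       230.00       221.7936       221.7936         443.5873
  2       230.00       213.8801       427.7601       1,283.2804
  3       230.00       206.2489       618.7466       2,474.9864
  4       230.00       198.8899       795.5597       3,977.7987
  5       230.00       191.7936       958.9679       5,753.8072
  6     2,230.00     1,793.2148    10,759.2891      75,315.0234
  Σ                  2,825.8209    13,782.1170      89,248.4834
P = 2,825.8209.
Convexity = Σ t(t+1)·PV / [P·(1+y)²] = 89,248.4834 / (2,825.8209 × 1.075369) = 29.36964.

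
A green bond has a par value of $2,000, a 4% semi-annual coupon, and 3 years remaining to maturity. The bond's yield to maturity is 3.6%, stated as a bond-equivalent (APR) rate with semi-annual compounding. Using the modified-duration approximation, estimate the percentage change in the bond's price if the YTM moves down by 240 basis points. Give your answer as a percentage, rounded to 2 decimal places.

Periodic yield y = 0.018. Modified duration first:
  t   CF        PV=CF/(1+0.018)^t    t·PV
  1        40.00        39.2927        39.2927
  2        40.00        38.5980        77.1959
  3        40.00        37.9155       113.7465
  4        40.00        37.2451       148.9803
  5        40.00        36.5865       182.9326
  6     2,040.00     1,832.9200    10,997.5197
  Σ                  2,022.5577    11,559.6678
P = 2,022.5577; D_Mac = 5.71537 half-year periods = 2.85769 yrs; D_mod = 2.85769/(1+0.018) = 2.80716 yrs.
ΔP/P ≈ -D_mod · Δy = -2.80716 × (-0.024) = +0.067372 = +6.7372%.

+6.74%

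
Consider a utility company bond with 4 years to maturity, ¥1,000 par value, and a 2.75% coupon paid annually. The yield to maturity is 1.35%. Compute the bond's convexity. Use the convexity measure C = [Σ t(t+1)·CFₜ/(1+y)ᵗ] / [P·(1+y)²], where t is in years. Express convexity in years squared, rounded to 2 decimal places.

With y = 0.0135:
  t   CF        PV=CF/(1+0.0135)^t    t·PV        t(t+1)·PV
  1        27.50        27.1337        27.1337          54.2674
  2        27.50        26.7723        53.5445         160.6336
  3        27.50        26.4157        79.2470         316.9879
  4     1,027.50       973.8382     3,895.3529      19,476.7645
  Σ                  1,054.1598     4,055.2781      20,008.6534
P = 1,054.1598.
Convexity = Σ t(t+1)·PV / [P·(1+y)²] = 20,008.6534 / (1,054.1598 × 1.027182) = 18.47838.

18.48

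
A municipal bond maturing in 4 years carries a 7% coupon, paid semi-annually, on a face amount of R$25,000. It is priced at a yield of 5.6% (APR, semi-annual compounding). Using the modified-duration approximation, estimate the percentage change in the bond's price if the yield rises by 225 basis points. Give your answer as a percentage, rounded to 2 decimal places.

Periodic yield y = 0.028. Modified duration first:
  t   CF        PV=CF/(1+0.028)^t    t·PV
  1       875.00       851.1673       851.1673
  2       875.00       827.9838     1,655.9675
  3       875.00       805.4317     2,416.2950
  4       875.00       783.4939     3,133.9754
  5       875.00       762.1536     3,810.7678
  6       875.00       741.3945     4,448.3671
  7       875.00       721.2009     5,048.4062
  8    25,875.00    20,746.0510   165,968.4080
  Σ                 26,238.8766   187,333.3543
P = 26,238.8766; D_Mac = 7.13953 half-year periods = 3.56977 yrs; D_mod = 3.56977/(1+0.028) = 3.47254 yrs.
ΔP/P ≈ -D_mod · Δy = -3.47254 × (+0.0225) = -0.078132 = -7.8132%.

-7.81%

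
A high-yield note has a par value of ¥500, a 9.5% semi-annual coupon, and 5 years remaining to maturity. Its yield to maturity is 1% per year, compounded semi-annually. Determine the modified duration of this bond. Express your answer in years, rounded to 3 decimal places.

Periodic yield y = 0.005. First find Macaulay duration:
  t   CF        PV=CF/(1+0.005)^t    t·PV
  1        23.75        23.6318        23.6318
  2        23.75        23.5143        47.0285
  3        23.75        23.3973        70.1918
  4        23.75        23.2809        93.1235
  5        23.75        23.1651       115.8253
  6        23.75        23.0498       138.2988
  7        23.75        22.9351       160.5459
  8        23.75        22.8210       182.5682
  9        23.75        22.7075       204.3674
  10      523.75       498.2685     4,982.6848
  Σ                    706.7713     6,018.2661
P = 706.7713; Macaulay duration = 6,018.2661 / 706.7713 = 8.51515 half-year periods = 4.25758 years.
Modified duration = D_Mac / (1 + y) = 4.25758 / 1.005 = 4.23640 years.

4.236 years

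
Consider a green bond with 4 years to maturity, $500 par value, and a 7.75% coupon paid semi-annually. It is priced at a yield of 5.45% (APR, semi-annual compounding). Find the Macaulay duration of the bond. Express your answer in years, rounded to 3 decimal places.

3.537 years

Periodic yield y = 0.02725. Discount each cash flow and weight by its period:
  t   CF        PV=CF/(1+0.02725)^t    t·PV
  1       19.375        18.8610        18.8610
  2       19.375        18.3607        36.7214
  3       19.375        17.8737        53.6210
  4       19.375        17.3995        69.5981
  5       19.375        16.9380        84.6898
  6       19.375        16.4886        98.9318
  7       19.375        16.0512       112.3587
  8      519.375       418.8628     3,350.9028
  Σ                    540.8356     3,825.6846
Price P = Σ PV = 540.8356.
Macaulay duration = Σ(t·PV) / P = 3,825.6846 / 540.8356 = 7.07366 half-year periods.
In years: 7.07366 / 2 = 3.53683 years.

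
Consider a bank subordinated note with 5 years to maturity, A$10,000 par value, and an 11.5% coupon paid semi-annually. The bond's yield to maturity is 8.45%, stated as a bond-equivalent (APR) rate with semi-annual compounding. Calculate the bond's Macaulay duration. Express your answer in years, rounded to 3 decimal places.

4.005 years

Periodic yield y = 0.04225. Discount each cash flow and weight by its period:
  t   CF        PV=CF/(1+0.04225)^t    t·PV
  1       575.00       551.6911       551.6911
  2       575.00       529.3270     1,058.6540
  3       575.00       507.8695     1,523.6085
  4       575.00       487.2818     1,949.1274
  5       575.00       467.5288     2,337.6438
  6       575.00       448.5764     2,691.4584
  7       575.00       430.3923     3,012.7463
  8       575.00       412.9454     3,303.5631
  9       575.00       396.2057     3,565.8512
  10   10,575.00     6,991.3547    69,913.5473
  Σ                 11,223.1727    89,907.8909
Price P = Σ PV = 11,223.1727.
Macaulay duration = Σ(t·PV) / P = 89,907.8909 / 11,223.1727 = 8.01092 half-year periods.
In years: 8.01092 / 2 = 4.00546 years.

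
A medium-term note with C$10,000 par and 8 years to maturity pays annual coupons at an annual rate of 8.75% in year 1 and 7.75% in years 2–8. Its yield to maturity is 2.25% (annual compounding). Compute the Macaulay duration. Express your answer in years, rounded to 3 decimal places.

Periodic yield y = 0.0225. Discount each cash flow and weight by its year:
  t   CF        PV=CF/(1+0.0225)^t    t·PV
  1       875.00       855.7457       855.7457
  2       775.00       741.2677     1,482.5354
  3       775.00       724.9562     2,174.8685
  4       775.00       709.0036     2,836.0144
  5       775.00       693.4020     3,467.0102
  6       775.00       678.1438     4,068.8629
  7       775.00       663.2213     4,642.5493
  8    10,775.00     9,018.0107    72,144.0855
  Σ                 14,083.7510    91,671.6719
Price P = Σ PV = 14,083.7510.
Macaulay duration = Σ(t·PV) / P = 91,671.6719 / 14,083.7510 = 6.50904 years.

6.509 years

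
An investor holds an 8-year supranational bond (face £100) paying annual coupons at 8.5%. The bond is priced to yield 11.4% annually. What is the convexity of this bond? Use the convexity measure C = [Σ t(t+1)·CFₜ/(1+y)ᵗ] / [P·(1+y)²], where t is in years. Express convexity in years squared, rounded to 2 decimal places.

38.67

With y = 0.114:
  t   CF        PV=CF/(1+0.114)^t    t·PV        t(t+1)·PV
  1         8.50         7.6302         7.6302          15.2603
  2         8.50         6.8493        13.6987          41.0960
  3         8.50         6.1484        18.4453          73.7810
  4         8.50         5.5192        22.0769         110.3845
  5         8.50         4.9544        24.7721         148.6327
  6         8.50         4.4474        26.6845         186.7915
  7         8.50         3.9923        27.9461         223.5685
  8       108.50        45.7455       365.9639       3,293.6747
  Σ                     85.2868       507.2175       4,093.1892
P = 85.2868.
Convexity = Σ t(t+1)·PV / [P·(1+y)²] = 4,093.1892 / (85.2868 × 1.240996) = 38.67318.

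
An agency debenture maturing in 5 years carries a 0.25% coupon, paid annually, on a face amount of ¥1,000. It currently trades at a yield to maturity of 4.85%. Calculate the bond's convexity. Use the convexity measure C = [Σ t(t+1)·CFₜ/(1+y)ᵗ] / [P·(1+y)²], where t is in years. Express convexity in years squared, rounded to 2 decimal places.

With y = 0.0485:
  t   CF        PV=CF/(1+0.0485)^t    t·PV        t(t+1)·PV
  1         2.50         2.3844         2.3844           4.7687
  2         2.50         2.2741         4.5481          13.6444
  3         2.50         2.1689         6.5066          26.0265
  4         2.50         2.0686         8.2742          41.3710
  5     1,002.50       791.1197     3,955.5986      23,733.5914
  Σ                    800.0156     3,977.3119      23,819.4021
P = 800.0156.
Convexity = Σ t(t+1)·PV / [P·(1+y)²] = 23,819.4021 / (800.0156 × 1.099352) = 27.08292.

27.08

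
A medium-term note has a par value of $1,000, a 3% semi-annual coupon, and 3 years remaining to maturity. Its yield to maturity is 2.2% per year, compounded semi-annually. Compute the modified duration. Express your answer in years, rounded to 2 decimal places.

2.86 years

Periodic yield y = 0.011. First find Macaulay duration:
  t   CF        PV=CF/(1+0.011)^t    t·PV
  1        15.00        14.8368        14.8368
  2        15.00        14.6754        29.3507
  3        15.00        14.5157        43.5471
  4        15.00        14.3578        57.4310
  5        15.00        14.2015        71.0077
  6     1,015.00       950.5153     5,703.0918
  Σ                  1,023.1024     5,919.2651
P = 1,023.1024; Macaulay duration = 5,919.2651 / 1,023.1024 = 5.78560 half-year periods = 2.89280 years.
Modified duration = D_Mac / (1 + y) = 2.89280 / 1.011 = 2.86133 years.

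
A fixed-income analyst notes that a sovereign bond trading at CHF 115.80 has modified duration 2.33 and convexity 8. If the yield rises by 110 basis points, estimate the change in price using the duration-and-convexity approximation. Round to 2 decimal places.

Duration effect: -D_mod·Δy = -2.33 × (+0.011) = -0.025630
Convexity effect: ½·C·(Δy)² = 0.5 × 8 × (0.011)² = +0.0004840
ΔP/P ≈ -0.025630 + 0.0004840 = -0.025146
ΔP ≈ 115.80 × (-0.025146) = -2.9119068.

-CHF 2.91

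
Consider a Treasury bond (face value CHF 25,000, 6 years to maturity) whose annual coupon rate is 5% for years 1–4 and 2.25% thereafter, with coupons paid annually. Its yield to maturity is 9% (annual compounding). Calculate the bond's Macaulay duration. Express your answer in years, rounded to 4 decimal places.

5.2382 years

Periodic yield y = 0.09. Discount each cash flow and weight by its year:
  t   CF        PV=CF/(1+0.09)^t    t·PV
  1     1,250.00     1,146.7890     1,146.7890
  2     1,250.00     1,052.1000     2,104.2000
  3     1,250.00       965.2294     2,895.6881
  4     1,250.00       885.5315     3,542.1261
  5       562.50       365.5864     1,827.9320
  6    25,562.50    15,242.0835    91,452.5013
  Σ                 19,657.3198   102,969.2364
Price P = Σ PV = 19,657.3198.
Macaulay duration = Σ(t·PV) / P = 102,969.2364 / 19,657.3198 = 5.23821 years.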